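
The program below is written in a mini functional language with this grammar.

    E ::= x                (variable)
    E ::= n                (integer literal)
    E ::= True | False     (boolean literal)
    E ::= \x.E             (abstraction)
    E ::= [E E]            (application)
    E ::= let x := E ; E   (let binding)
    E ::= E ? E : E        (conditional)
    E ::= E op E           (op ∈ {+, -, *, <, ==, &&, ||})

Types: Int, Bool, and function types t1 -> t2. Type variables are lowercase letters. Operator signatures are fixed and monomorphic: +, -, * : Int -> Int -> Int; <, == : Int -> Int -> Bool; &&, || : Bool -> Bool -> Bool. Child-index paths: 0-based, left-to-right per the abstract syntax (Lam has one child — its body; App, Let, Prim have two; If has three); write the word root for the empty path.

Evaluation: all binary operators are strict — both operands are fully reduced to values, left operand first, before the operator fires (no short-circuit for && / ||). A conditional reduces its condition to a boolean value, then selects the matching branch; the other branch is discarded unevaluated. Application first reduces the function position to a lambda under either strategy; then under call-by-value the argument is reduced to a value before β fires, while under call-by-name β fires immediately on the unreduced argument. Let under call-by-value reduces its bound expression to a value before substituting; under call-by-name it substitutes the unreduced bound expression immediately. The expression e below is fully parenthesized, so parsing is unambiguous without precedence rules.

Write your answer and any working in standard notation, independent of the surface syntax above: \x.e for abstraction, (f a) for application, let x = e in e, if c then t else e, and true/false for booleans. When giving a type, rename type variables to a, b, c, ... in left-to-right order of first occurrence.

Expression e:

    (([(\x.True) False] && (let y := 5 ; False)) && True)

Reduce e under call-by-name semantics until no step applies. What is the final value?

Working:
step 0: ((((\x.true) false) && (let y = 5 in false)) && true)
step 1: [beta@0.0] ((true && (let y = 5 in false)) && true)
step 2: [let@0.1] ((true && false) && true)
step 3: [delta@0] (false && true)
step 4: [delta@root] false

Answer: false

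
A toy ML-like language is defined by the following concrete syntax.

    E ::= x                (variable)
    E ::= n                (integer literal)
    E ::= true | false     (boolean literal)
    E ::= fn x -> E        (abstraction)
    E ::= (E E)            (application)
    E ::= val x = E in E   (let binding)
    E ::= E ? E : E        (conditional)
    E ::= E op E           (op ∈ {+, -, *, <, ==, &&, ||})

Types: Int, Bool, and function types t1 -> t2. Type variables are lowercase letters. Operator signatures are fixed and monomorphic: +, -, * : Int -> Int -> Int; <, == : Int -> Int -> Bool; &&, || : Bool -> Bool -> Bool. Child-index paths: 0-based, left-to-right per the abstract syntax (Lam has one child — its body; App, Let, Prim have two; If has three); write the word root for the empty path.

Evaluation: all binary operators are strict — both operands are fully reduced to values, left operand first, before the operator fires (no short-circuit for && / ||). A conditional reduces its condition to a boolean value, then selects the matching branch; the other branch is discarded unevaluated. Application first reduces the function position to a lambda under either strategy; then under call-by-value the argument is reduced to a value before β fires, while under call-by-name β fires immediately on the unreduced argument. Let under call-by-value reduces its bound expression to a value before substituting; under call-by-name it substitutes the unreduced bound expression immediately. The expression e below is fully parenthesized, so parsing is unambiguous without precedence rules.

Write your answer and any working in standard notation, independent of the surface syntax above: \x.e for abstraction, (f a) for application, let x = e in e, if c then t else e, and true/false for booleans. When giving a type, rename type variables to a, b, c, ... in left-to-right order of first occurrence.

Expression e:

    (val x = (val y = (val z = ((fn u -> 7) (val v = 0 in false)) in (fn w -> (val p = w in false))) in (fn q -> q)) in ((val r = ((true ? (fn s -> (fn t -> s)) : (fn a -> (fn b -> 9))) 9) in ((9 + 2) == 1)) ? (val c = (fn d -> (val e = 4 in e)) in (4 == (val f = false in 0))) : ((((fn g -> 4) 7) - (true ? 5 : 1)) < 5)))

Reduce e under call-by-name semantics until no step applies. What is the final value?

Answer: true

Working:
step 0: (let x = (let y = (let z = ((\u.7) (let v = 0 in false)) in (\w.(let p = w in false))) in (\q.q)) in (if (let r = ((if true then (\s.(\t.s)) else (\a.(\b.9))) 9) in ((9 + 2) == 1)) then (let c = (\d.(let e = 4 in e)) in (4 == (let f = false in 0))) else ((((\g.4) 7) - (if true then 5 else 1)) < 5)))
step 1: [let@root] (if (let r = ((if true then (\s.(\t.s)) else (\a.(\b.9))) 9) in ((9 + 2) == 1)) then (let c = (\d.(let e = 4 in e)) in (4 == (let f = false in 0))) else ((((\g.4) 7) - (if true then 5 else 1)) < 5))
step 2: [let@0] (if ((9 + 2) == 1) then (let c = (\d.(let e = 4 in e)) in (4 == (let f = false in 0))) else ((((\g.4) 7) - (if true then 5 else 1)) < 5))
step 3: [delta@0.0] (if (11 == 1) then (let c = (\d.(let e = 4 in e)) in (4 == (let f = false in 0))) else ((((\g.4) 7) - (if true then 5 else 1)) < 5))
step 4: [delta@0] (if false then (let c = (\d.(let e = 4 in e)) in (4 == (let f = false in 0))) else ((((\g.4) 7) - (if true then 5 else 1)) < 5))
step 5: [if@root] ((((\g.4) 7) - (if true then 5 else 1)) < 5)
step 6: [beta@0.0] ((4 - (if true then 5 else 1)) < 5)
step 7: [if@0.1] ((4 - 5) < 5)
step 8: [delta@0] (-1 < 5)
step 9: [delta@root] true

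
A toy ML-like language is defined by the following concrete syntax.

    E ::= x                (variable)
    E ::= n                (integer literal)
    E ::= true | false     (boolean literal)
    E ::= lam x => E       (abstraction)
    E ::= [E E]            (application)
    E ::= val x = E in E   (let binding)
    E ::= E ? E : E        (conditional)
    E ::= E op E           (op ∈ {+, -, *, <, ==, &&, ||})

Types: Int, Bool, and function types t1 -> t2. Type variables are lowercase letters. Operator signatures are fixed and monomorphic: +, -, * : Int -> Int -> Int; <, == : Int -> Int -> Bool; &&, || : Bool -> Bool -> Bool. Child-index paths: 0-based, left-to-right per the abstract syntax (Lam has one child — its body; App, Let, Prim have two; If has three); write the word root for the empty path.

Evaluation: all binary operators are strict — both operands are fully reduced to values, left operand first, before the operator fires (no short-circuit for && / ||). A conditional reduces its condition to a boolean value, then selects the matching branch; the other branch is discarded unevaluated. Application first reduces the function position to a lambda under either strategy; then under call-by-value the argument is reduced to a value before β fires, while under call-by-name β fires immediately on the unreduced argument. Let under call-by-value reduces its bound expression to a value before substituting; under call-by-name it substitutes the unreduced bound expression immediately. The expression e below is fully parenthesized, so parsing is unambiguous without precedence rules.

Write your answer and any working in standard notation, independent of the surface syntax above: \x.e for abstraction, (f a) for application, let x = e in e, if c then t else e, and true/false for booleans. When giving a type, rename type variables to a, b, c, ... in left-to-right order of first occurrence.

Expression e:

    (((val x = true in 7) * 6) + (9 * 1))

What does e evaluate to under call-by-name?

Answer: 51

Working:
step 0: (((let x = true in 7) * 6) + (9 * 1))
step 1: [let@0.0] ((7 * 6) + (9 * 1))
step 2: [delta@0] (42 + (9 * 1))
step 3: [delta@1] (42 + 9)
step 4: [delta@root] 51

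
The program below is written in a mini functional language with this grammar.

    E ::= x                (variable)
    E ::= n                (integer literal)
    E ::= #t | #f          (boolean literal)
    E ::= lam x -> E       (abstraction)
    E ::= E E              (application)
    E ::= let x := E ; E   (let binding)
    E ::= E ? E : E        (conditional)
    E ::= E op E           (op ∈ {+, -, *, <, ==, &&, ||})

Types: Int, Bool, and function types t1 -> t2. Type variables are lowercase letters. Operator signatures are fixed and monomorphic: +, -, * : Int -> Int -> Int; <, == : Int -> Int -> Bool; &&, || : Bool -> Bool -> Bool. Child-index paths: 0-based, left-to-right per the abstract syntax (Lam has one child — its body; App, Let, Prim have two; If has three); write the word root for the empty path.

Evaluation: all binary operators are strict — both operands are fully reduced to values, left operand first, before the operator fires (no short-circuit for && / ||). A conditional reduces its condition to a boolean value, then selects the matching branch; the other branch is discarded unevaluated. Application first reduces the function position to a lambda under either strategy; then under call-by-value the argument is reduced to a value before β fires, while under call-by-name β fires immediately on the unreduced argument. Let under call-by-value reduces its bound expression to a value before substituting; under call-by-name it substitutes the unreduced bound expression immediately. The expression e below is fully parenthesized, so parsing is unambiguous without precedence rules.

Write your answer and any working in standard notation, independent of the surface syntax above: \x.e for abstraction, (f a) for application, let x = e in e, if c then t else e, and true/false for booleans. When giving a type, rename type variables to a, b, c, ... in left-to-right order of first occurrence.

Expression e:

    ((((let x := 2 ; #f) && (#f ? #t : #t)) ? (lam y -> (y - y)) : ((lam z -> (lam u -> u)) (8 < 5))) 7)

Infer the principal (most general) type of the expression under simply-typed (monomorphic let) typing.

Answer: Int

Derivation:
let x : Int
  unify Bool ~ Bool
  unify Bool ~ Bool
  unify Bool ~ Bool
  unify Bool ~ Bool
  unify Bool ~ Bool
y : a
  unify a ~ Int
y : Int
  unify Int ~ Int
\y._ : Int -> Int
u : c
\u._ : c -> c
\z._ : b -> c -> c
  unify Int ~ Int
  unify Int ~ Int
  unify b -> c -> c ~ Bool -> d
  unify b ~ Bool
  unify c -> c ~ d
_ _ : c -> c
  unify Int -> Int ~ c -> c
  unify Int ~ c
  unify Int ~ Int
  unify Int -> Int ~ Int -> e
  unify Int ~ Int
  unify Int ~ e
_ _ : Int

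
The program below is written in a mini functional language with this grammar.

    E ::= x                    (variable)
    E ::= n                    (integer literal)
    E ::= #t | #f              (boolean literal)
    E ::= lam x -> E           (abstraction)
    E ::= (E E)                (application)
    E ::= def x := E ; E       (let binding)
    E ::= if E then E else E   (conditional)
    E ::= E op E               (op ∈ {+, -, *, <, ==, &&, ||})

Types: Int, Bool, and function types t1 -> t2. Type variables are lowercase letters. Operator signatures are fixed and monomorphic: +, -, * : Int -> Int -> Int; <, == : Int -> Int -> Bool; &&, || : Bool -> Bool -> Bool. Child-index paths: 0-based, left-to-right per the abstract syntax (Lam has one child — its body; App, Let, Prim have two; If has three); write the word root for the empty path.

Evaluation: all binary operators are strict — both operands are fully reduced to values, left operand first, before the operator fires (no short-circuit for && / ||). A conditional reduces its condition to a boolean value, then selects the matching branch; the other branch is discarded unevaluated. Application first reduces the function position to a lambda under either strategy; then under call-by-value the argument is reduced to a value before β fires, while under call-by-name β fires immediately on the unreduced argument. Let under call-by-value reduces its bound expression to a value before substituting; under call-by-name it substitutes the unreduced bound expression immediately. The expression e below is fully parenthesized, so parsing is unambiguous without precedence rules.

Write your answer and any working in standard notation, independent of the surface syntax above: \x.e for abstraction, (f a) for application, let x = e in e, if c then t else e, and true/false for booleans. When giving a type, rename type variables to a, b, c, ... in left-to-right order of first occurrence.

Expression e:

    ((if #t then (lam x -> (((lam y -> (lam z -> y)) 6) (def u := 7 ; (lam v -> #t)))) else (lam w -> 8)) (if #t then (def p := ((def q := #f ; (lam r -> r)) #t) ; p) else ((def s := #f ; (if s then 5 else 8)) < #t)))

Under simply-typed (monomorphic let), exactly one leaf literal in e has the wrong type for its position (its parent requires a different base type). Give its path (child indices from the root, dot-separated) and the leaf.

Answer: 1.2.1 : true

Derivation:
  unify Bool ~ Bool
y : b
\z._ : c -> b
\y._ : b -> c -> b
  unify b -> c -> b ~ Int -> d
  unify b ~ Int
  unify c -> Int ~ d
_ _ : c -> Int
let u : Int
\v._ : e -> Bool
  unify c -> Int ~ (e -> Bool) -> f
  unify c ~ e -> Bool
  unify Int ~ f
_ _ : Int
\x._ : a -> Int
\w._ : g -> Int
  unify a -> Int ~ g -> Int
  unify a ~ g
  unify Int ~ Int
  unify Bool ~ Bool
let q : Bool
r : h
\r._ : h -> h
  unify h -> h ~ Bool -> i
  unify h ~ Bool
  unify Bool ~ i
_ _ : Bool
let p : Bool
p : Bool
let s : Bool
s : Bool
  unify Bool ~ Bool
  unify Int ~ Int
  unify Int ~ Int
  unify Bool ~ Int
  FAIL: mismatch Bool ~ Int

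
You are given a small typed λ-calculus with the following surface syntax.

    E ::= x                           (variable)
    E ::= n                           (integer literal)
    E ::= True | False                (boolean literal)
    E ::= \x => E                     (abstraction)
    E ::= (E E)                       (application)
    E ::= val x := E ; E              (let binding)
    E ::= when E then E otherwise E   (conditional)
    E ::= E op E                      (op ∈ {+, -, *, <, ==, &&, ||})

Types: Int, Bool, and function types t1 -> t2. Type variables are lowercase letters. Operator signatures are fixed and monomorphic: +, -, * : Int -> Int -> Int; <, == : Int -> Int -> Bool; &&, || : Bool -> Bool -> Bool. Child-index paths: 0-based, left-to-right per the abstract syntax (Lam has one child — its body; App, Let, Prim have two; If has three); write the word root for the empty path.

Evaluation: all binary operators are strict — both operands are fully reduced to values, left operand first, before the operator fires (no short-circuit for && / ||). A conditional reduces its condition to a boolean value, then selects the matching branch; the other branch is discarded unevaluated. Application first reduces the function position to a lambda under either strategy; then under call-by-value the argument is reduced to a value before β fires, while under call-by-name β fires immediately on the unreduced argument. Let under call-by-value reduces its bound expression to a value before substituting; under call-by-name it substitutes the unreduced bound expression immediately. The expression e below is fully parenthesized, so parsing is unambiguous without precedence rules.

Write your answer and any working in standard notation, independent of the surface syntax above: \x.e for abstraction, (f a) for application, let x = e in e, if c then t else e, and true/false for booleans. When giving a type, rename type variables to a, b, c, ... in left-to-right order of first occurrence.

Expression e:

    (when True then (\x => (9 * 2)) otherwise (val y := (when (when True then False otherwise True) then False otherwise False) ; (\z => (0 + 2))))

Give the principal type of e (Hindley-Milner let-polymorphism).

Answer: a -> Int

Trace:
  unify Bool ~ Bool
  unify Int ~ Int
  unify Int ~ Int
\x._ : a -> Int
  unify Bool ~ Bool
  unify Bool ~ Bool
  unify Bool ~ Bool
  unify Bool ~ Bool
let y : Bool
  unify Int ~ Int
  unify Int ~ Int
\z._ : b -> Int
  unify a -> Int ~ b -> Int
  unify a ~ b
  unify Int ~ Int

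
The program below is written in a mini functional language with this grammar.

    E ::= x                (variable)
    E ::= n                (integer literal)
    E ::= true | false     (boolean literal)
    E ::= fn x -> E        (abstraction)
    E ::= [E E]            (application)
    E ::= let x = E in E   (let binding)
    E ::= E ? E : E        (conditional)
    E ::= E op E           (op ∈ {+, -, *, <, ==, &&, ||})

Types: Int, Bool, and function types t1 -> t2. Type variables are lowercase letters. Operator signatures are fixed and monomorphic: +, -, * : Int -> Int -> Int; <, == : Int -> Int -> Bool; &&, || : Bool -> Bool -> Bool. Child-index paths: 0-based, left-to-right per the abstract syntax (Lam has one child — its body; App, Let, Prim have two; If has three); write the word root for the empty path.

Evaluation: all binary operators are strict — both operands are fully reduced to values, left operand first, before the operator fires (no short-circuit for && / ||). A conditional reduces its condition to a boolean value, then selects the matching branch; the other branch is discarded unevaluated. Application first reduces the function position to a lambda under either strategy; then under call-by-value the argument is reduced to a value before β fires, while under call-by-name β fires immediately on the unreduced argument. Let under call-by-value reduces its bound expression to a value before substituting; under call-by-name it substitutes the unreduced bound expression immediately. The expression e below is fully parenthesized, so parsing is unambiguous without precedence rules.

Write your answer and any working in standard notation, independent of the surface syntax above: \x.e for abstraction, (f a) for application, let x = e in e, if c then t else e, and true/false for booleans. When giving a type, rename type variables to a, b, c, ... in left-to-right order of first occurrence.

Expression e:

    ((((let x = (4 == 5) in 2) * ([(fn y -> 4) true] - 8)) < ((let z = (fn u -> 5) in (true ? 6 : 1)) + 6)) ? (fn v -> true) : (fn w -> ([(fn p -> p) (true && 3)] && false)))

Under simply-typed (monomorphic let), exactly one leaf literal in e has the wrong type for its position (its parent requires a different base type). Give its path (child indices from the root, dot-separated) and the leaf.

Answer: 2.0.0.1.1 : 3

Trace:
  unify Int ~ Int
  unify Int ~ Int
let x : Bool
  unify Int ~ Int
\y._ : a -> Int
  unify a -> Int ~ Bool -> b
  unify a ~ Bool
  unify Int ~ b
_ _ : Int
  unify Int ~ Int
  unify Int ~ Int
  unify Int ~ Int
  unify Int ~ Int
\u._ : c -> Int
let z : c -> Int
  unify Bool ~ Bool
  unify Int ~ Int
  unify Int ~ Int
  unify Int ~ Int
  unify Int ~ Int
  unify Bool ~ Bool
\v._ : d -> Bool
p : f
\p._ : f -> f
  unify Bool ~ Bool
  unify Int ~ Bool
  FAIL: mismatch Int ~ Bool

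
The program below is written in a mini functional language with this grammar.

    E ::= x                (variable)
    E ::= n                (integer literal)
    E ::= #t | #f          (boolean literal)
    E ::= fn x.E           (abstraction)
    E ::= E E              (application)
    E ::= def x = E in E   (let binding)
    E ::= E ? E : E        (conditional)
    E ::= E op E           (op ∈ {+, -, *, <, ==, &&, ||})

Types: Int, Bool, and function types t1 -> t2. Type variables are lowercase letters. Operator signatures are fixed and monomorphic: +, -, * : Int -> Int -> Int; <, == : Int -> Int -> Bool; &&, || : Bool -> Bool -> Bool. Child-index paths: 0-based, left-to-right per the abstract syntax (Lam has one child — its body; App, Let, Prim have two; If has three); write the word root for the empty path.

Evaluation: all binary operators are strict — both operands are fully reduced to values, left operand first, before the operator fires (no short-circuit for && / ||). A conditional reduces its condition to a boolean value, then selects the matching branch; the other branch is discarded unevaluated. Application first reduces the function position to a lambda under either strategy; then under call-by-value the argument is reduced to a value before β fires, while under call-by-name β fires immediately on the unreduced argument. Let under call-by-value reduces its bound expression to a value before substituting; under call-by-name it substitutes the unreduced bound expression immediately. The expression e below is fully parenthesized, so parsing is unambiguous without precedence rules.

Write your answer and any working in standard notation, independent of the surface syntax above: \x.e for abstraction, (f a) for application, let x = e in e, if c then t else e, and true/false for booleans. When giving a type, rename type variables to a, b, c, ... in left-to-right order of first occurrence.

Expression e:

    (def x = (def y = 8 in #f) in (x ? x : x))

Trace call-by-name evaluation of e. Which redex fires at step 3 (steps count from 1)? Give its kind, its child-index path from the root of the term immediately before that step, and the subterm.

Answer: if at root : (if false then (let y = 8 in false) else (let y = 8 in false))

Derivation:
step 0: (let x = (let y = 8 in false) in (if x then x else x))
step 1: [let@root] (if (let y = 8 in false) then (let y = 8 in false) else (let y = 8 in false))
step 2: [let@0] (if false then (let y = 8 in false) else (let y = 8 in false))
step 3: [if@root] (let y = 8 in false)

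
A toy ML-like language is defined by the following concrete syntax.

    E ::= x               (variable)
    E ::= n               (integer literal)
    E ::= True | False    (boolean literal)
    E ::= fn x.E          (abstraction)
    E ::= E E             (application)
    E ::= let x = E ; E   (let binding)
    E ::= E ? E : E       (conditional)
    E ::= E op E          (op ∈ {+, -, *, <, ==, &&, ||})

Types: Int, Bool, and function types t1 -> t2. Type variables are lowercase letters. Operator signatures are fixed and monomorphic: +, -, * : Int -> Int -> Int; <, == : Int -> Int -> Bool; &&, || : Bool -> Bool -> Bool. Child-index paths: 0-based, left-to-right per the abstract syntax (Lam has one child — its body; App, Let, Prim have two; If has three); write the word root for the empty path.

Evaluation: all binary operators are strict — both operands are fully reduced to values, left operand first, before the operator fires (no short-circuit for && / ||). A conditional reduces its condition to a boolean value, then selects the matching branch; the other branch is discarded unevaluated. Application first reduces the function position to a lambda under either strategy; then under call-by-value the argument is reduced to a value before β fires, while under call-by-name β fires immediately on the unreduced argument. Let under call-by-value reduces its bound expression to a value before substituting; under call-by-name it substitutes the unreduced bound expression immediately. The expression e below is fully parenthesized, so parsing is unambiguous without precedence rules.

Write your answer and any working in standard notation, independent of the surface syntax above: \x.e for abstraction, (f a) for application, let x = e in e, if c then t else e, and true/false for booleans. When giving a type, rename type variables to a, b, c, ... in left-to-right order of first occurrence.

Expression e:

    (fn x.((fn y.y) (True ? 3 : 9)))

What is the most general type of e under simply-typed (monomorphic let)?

Working:
y : b
\y._ : b -> b
  unify Bool ~ Bool
  unify Int ~ Int
  unify b -> b ~ Int -> c
  unify b ~ Int
  unify Int ~ c
_ _ : Int
\x._ : a -> Int

Answer: a -> Int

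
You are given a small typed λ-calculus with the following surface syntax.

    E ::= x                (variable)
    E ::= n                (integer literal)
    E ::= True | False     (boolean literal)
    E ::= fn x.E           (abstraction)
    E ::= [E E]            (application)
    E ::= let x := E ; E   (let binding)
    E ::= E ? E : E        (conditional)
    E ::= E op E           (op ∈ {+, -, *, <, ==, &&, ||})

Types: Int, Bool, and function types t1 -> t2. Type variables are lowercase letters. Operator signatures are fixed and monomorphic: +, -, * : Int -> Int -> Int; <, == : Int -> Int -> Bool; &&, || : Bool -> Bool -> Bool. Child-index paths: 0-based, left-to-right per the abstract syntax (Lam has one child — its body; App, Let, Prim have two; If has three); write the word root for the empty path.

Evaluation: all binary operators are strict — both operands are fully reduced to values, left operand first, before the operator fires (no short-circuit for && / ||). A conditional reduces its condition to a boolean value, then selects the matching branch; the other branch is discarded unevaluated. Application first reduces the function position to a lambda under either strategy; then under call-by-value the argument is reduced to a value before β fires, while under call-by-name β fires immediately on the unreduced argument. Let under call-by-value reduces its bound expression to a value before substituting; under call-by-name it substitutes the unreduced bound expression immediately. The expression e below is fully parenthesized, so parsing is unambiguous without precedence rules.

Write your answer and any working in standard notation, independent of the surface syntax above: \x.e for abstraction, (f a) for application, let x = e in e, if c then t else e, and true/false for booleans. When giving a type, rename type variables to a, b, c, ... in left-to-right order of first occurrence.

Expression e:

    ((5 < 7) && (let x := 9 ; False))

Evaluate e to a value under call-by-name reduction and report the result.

Answer: false

Derivation:
step 0: ((5 < 7) && (let x = 9 in false))
step 1: [delta@0] (true && (let x = 9 in false))
step 2: [let@1] (true && false)
step 3: [delta@root] false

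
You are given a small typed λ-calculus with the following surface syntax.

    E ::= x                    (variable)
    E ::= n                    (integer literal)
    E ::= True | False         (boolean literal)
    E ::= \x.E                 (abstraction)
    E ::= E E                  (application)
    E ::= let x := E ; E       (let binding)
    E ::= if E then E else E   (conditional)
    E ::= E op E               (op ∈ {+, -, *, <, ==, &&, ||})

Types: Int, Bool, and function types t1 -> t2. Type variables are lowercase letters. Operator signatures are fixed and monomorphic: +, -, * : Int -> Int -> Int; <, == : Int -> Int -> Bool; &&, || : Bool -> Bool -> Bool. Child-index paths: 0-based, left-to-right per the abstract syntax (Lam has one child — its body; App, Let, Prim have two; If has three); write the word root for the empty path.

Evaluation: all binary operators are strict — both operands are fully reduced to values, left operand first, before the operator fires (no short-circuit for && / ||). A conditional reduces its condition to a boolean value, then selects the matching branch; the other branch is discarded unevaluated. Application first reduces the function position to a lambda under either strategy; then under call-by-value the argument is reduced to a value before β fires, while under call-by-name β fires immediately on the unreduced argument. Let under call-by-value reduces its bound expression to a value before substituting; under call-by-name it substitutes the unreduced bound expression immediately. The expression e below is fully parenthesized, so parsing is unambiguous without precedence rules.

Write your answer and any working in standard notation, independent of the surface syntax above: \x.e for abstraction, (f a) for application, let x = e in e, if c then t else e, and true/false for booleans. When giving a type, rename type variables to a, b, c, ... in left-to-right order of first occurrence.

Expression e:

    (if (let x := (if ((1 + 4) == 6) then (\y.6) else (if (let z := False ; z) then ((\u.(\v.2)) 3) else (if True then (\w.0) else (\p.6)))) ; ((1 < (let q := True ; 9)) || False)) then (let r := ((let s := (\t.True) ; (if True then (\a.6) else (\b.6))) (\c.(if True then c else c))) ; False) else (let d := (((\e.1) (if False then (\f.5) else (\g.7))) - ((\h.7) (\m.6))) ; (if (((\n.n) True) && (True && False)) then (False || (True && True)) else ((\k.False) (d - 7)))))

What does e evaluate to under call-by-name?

Answer: false

Trace:
step 0: (if (let x = (if ((1 + 4) == 6) then (\y.6) else (if (let z = false in z) then ((\u.(\v.2)) 3) else (if true then (\w.0) else (\p.6)))) in ((1 < (let q = true in 9)) || false)) then (let r = ((let s = (\t.true) in (if true then (\a.6) else (\b.6))) (\c.(if true then c else c))) in false) else (let d = (((\e.1) (if false then (\f.5) else (\g.7))) - ((\h.7) (\m.6))) in (if (((\n.n) true) && (true && false)) then (false || (true && true)) else ((\k.false) (d - 7)))))
step 1: [let@0] (if ((1 < (let q = true in 9)) || false) then (let r = ((let s = (\t.true) in (if true then (\a.6) else (\b.6))) (\c.(if true then c else c))) in false) else (let d = (((\e.1) (if false then (\f.5) else (\g.7))) - ((\h.7) (\m.6))) in (if (((\n.n) true) && (true && false)) then (false || (true && true)) else ((\k.false) (d - 7)))))
step 2: [let@0.0.1] (if ((1 < 9) || false) then (let r = ((let s = (\t.true) in (if true then (\a.6) else (\b.6))) (\c.(if true then c else c))) in false) else (let d = (((\e.1) (if false then (\f.5) else (\g.7))) - ((\h.7) (\m.6))) in (if (((\n.n) true) && (true && false)) then (false || (true && true)) else ((\k.false) (d - 7)))))
step 3: [delta@0.0] (if (true || false) then (let r = ((let s = (\t.true) in (if true then (\a.6) else (\b.6))) (\c.(if true then c else c))) in false) else (let d = (((\e.1) (if false then (\f.5) else (\g.7))) - ((\h.7) (\m.6))) in (if (((\n.n) true) && (true && false)) then (false || (true && true)) else ((\k.false) (d - 7)))))
step 4: [delta@0] (if true then (let r = ((let s = (\t.true) in (if true then (\a.6) else (\b.6))) (\c.(if true then c else c))) in false) else (let d = (((\e.1) (if false then (\f.5) else (\g.7))) - ((\h.7) (\m.6))) in (if (((\n.n) true) && (true && false)) then (false || (true && true)) else ((\k.false) (d - 7)))))
step 5: [if@root] (let r = ((let s = (\t.true) in (if true then (\a.6) else (\b.6))) (\c.(if true then c else c))) in false)
step 6: [let@root] false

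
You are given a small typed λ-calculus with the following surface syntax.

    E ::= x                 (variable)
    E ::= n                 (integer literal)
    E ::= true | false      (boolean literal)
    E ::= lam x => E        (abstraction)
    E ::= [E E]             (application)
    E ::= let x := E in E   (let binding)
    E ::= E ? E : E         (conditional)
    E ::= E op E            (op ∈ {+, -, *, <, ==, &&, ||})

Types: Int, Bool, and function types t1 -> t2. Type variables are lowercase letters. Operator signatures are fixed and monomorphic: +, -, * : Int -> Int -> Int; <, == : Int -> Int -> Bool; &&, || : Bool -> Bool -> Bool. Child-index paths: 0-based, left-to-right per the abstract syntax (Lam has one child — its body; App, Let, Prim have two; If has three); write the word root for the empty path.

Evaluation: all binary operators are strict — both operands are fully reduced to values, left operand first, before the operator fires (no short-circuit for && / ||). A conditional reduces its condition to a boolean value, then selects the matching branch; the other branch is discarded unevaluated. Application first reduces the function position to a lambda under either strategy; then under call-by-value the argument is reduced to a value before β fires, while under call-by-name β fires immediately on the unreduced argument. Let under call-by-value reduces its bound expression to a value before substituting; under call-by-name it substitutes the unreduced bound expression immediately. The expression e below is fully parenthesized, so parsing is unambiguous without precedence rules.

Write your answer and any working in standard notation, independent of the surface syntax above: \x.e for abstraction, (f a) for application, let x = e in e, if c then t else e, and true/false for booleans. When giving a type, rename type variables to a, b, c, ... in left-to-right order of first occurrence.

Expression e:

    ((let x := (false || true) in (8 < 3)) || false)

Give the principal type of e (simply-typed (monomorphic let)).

Working:
  unify Bool ~ Bool
  unify Bool ~ Bool
let x : Bool
  unify Int ~ Int
  unify Int ~ Int
  unify Bool ~ Bool
  unify Bool ~ Bool

Answer: Bool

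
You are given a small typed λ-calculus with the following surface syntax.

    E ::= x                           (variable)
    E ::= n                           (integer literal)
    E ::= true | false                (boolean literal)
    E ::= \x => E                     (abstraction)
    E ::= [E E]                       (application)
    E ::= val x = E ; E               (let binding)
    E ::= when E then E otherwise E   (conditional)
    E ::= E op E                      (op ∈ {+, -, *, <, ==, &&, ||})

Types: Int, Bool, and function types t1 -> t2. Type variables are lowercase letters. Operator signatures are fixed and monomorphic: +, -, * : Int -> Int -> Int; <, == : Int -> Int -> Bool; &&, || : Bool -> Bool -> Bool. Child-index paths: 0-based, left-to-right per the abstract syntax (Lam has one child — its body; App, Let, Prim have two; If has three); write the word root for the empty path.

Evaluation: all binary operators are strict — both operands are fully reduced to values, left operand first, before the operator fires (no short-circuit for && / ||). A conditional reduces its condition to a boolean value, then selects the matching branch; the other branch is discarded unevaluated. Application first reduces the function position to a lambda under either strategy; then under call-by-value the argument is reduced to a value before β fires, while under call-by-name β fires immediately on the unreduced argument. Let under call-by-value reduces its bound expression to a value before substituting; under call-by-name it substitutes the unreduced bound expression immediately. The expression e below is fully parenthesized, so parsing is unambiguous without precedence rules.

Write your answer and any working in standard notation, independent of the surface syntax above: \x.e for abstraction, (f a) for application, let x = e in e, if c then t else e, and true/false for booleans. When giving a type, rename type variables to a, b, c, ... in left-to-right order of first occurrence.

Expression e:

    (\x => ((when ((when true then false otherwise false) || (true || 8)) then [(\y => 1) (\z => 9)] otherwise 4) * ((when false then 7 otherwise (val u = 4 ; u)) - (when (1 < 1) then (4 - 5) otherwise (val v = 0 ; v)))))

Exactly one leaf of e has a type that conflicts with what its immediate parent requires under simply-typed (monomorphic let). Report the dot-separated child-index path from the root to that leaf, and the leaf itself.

Answer: 0.0.0.1.1 : 8

Trace:
  unify Bool ~ Bool
  unify Bool ~ Bool
  unify Bool ~ Bool
  unify Bool ~ Bool
  unify Int ~ Bool
  FAIL: mismatch Int ~ Bool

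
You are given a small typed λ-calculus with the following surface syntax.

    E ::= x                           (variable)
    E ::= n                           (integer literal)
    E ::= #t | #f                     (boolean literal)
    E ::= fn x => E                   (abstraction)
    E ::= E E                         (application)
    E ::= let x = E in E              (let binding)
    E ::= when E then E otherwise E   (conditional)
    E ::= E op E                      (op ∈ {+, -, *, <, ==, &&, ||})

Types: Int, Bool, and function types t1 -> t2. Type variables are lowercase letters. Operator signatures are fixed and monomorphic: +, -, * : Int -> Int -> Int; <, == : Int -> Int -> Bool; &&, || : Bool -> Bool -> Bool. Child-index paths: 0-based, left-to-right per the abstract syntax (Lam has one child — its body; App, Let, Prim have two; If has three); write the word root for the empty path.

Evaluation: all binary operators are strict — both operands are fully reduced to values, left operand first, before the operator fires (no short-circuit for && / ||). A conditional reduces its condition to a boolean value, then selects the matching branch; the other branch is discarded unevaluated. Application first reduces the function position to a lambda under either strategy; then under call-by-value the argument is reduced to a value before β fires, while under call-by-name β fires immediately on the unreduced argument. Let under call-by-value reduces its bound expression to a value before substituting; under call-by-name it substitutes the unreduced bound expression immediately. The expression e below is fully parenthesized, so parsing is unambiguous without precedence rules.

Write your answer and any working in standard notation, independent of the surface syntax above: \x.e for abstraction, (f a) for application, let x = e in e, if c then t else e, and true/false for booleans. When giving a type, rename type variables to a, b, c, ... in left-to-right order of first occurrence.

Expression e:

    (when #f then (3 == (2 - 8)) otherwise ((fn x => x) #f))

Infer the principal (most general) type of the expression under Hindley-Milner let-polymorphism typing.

Working:
  unify Bool ~ Bool
  unify Int ~ Int
  unify Int ~ Int
  unify Int ~ Int
  unify Int ~ Int
x : a
\x._ : a -> a
  unify a -> a ~ Bool -> b
  unify a ~ Bool
  unify Bool ~ b
_ _ : Bool
  unify Bool ~ Bool

Answer: Bool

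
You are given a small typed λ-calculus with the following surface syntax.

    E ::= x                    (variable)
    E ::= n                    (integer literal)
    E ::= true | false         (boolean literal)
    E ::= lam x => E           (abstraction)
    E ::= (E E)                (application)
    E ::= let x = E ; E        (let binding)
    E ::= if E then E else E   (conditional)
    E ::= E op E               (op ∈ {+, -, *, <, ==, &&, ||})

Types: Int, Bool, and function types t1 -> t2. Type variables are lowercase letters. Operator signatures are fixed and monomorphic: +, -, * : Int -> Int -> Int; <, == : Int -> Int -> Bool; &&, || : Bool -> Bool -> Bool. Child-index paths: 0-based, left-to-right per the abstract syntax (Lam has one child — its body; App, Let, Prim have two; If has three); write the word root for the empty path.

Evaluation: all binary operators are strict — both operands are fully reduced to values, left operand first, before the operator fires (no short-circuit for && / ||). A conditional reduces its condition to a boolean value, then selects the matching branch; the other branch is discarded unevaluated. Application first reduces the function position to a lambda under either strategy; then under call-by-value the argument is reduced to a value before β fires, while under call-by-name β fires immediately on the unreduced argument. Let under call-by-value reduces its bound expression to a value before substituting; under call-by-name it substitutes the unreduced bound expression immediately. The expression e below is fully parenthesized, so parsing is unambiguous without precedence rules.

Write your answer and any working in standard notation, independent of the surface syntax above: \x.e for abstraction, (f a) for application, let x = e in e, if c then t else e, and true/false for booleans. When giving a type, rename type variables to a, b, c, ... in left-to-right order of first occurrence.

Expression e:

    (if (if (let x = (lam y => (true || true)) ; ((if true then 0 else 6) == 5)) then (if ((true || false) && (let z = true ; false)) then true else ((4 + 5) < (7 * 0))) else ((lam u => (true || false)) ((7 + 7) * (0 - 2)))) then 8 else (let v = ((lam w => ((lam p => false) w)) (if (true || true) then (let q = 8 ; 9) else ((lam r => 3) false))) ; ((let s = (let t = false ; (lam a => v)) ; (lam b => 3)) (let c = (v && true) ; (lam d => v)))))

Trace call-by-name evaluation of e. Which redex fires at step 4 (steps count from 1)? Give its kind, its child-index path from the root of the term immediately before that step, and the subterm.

Answer: if at 0 : (if false then (if ((true || false) && (let z = true in false)) then true else ((4 + 5) < (7 * 0))) else ((\u.(true || false)) ((7 + 7) * (0 - 2))))

Derivation:
step 0: (if (if (let x = (\y.(true || true)) in ((if true then 0 else 6) == 5)) then (if ((true || false) && (let z = true in false)) then true else ((4 + 5) < (7 * 0))) else ((\u.(true || false)) ((7 + 7) * (0 - 2)))) then 8 else (let v = ((\w.((\p.false) w)) (if (true || true) then (let q = 8 in 9) else ((\r.3) false))) in ((let s = (let t = false in (\a.v)) in (\b.3)) (let c = (v && true) in (\d.v)))))
step 1: [let@0.0] (if (if ((if true then 0 else 6) == 5) then (if ((true || false) && (let z = true in false)) then true else ((4 + 5) < (7 * 0))) else ((\u.(true || false)) ((7 + 7) * (0 - 2)))) then 8 else (let v = ((\w.((\p.false) w)) (if (true || true) then (let q = 8 in 9) else ((\r.3) false))) in ((let s = (let t = false in (\a.v)) in (\b.3)) (let c = (v && true) in (\d.v)))))
step 2: [if@0.0.0] (if (if (0 == 5) then (if ((true || false) && (let z = true in false)) then true else ((4 + 5) < (7 * 0))) else ((\u.(true || false)) ((7 + 7) * (0 - 2)))) then 8 else (let v = ((\w.((\p.false) w)) (if (true || true) then (let q = 8 in 9) else ((\r.3) false))) in ((let s = (let t = false in (\a.v)) in (\b.3)) (let c = (v && true) in (\d.v)))))
step 3: [delta@0.0] (if (if false then (if ((true || false) && (let z = true in false)) then true else ((4 + 5) < (7 * 0))) else ((\u.(true || false)) ((7 + 7) * (0 - 2)))) then 8 else (let v = ((\w.((\p.false) w)) (if (true || true) then (let q = 8 in 9) else ((\r.3) false))) in ((let s = (let t = false in (\a.v)) in (\b.3)) (let c = (v && true) in (\d.v)))))
step 4: [if@0] (if ((\u.(true || false)) ((7 + 7) * (0 - 2))) then 8 else (let v = ((\w.((\p.false) w)) (if (true || true) then (let q = 8 in 9) else ((\r.3) false))) in ((let s = (let t = false in (\a.v)) in (\b.3)) (let c = (v && true) in (\d.v)))))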